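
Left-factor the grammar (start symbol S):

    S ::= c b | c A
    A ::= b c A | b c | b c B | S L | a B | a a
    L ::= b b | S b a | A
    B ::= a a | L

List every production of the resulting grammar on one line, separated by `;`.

S has alternatives sharing prefix 'c': factor to S → c S' with S' → b | A.
A has alternatives sharing prefix 'b c': factor to A → b c A' with A' → A | ε | B.
A has alternatives sharing prefix 'a': factor to A → a A'' with A'' → B | a.

S ::= c S'; A ::= S L | b c A' | a A''; L ::= b b | S b a | A; B ::= a a | L; S' ::= b | A; A' ::= A | epsilon | B; A'' ::= B | a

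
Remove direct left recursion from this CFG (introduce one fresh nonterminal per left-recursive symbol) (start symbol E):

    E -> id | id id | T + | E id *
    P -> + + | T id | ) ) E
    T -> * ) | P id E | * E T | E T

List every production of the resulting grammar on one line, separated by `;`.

E -> id E' | id id E' | T + E'; P -> + + | T id | ) ) E; T -> * ) | P id E | * E T | E T; E' -> id * E' | ε

Directly left-recursive nonterminal: E.
For E: α = {id *}, β = {id, id id, T +}. Rewrite as E → β E' and E' → α E' | ε.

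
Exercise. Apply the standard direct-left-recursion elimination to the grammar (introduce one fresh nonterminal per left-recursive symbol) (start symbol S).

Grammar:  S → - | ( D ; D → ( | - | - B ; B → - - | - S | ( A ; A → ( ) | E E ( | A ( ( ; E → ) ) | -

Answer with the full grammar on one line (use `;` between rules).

A is directly left-recursive.
For A: α = {( (}, β = {( ), E E (}. Rewrite as A → β A' and A' → α A' | ε.

S → - | ( D; D → ( | - | - B; B → - - | - S | ( A; A → ( ) A' | E E ( A'; E → ) ) | -; A' → ( ( A' | ε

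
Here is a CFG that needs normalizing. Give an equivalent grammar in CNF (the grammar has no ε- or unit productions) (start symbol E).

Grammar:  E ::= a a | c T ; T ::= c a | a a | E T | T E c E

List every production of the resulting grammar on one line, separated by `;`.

Introduce a nonterminal for each terminal appearing in a rule of length ≥ 2: X1 → a, X2 → c.
Binarize each right-hand side of length ≥ 3 by chaining fresh nonterminals (Y1, Y2, …): affected rules were T → T E X2 E.

E ::= X1 X1 | X2 T; T ::= X2 X1 | X1 X1 | E T | T Y1; X1 ::= a; X2 ::= c; Y1 ::= E Y2; Y2 ::= X2 E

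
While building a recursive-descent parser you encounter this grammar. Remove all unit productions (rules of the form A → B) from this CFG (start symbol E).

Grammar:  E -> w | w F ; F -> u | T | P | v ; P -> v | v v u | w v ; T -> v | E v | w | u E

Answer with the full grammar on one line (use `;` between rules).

Unit pairs: F ⇒* {P, T}.
For every A with A ⇒* B via unit rules, add B's non-unit alternatives to A; then delete every rule of the form X → Y.

E -> w | w F; F -> u | v | v v u | w v | E v | w | u E; P -> v | v v u | w v; T -> v | E v | w | u E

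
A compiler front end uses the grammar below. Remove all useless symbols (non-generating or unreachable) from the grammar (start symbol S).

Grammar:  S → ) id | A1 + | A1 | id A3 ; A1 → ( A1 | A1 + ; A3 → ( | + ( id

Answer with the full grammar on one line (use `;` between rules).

S → ) id | id A3; A3 → ( | + ( id

Generating nonterminals: {A3, S}.
Reachable from S after that: {A3, S}.
Removed useless symbols: {A1} and every production mentioning them.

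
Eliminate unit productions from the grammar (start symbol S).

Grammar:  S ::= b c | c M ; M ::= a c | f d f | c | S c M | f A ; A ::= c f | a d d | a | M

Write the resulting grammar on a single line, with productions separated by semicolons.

Unit pairs: A ⇒* {M}.
For every A with A ⇒* B via unit rules, add B's non-unit alternatives to A; then delete every rule of the form X → Y.

S ::= b c | c M; M ::= a c | f d f | c | S c M | f A; A ::= c f | a d d | a | a c | f d f | c | S c M | f A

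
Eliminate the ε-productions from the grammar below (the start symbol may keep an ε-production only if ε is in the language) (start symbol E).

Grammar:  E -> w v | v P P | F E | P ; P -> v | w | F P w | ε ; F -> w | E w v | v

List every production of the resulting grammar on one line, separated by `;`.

Nullable set = {E, P}.
ε ∈ L(G) since E is nullable, so keep E → ε.
Expand every rule over subsets of its nullable positions: E → v P P gives v P P | v P | v. E → F E gives F E | F. P → F P w gives F P w | F w. F → E w v gives E w v | w v.

E -> w v | v P P | v P | v | F E | F | P | ε; P -> v | w | F P w | F w; F -> w | E w v | w v | v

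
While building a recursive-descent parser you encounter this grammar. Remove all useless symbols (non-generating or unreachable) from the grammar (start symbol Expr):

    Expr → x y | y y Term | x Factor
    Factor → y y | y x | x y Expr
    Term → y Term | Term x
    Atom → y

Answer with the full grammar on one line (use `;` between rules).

Expr → x y | x Factor; Factor → y y | y x | x y Expr

Generating nonterminals: {Atom, Expr, Factor}.
Reachable from Expr after that: {Expr, Factor}.
Removed useless symbols: {Atom, Term} and every production mentioning them.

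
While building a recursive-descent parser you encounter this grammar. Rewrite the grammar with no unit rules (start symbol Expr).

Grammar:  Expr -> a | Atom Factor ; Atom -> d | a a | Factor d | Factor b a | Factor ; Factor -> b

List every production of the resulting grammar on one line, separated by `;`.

Unit pairs: Atom ⇒* {Factor}.
For each unit pair (A, B), copy every non-unit production of B to A, then drop all unit productions.

Expr -> a | Atom Factor; Atom -> d | a a | Factor d | Factor b a | b; Factor -> b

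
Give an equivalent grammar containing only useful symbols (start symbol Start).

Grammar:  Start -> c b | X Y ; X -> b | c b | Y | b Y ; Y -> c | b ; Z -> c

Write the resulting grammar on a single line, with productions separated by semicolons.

Start -> c b | X Y; X -> b | c b | Y | b Y; Y -> c | b

Generating nonterminals: {Start, X, Y, Z}.
Reachable from Start after that: {Start, X, Y}.
Removed useless symbols: {Z} and every production mentioning them.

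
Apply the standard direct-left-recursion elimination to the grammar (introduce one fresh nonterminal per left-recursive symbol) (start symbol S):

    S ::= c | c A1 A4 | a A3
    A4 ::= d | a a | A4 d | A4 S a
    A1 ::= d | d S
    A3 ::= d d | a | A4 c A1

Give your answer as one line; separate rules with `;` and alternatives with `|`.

S ::= c | c A1 A4 | a A3; A4 ::= d A4' | a a A4'; A1 ::= d | d S; A3 ::= d d | a | A4 c A1; A4' ::= d A4' | S a A4' | ε

Directly left-recursive nonterminal: A4.
For A4: α = {d, S a}, β = {d, a a}. Rewrite as A4 → β A4' and A4' → α A4' | ε.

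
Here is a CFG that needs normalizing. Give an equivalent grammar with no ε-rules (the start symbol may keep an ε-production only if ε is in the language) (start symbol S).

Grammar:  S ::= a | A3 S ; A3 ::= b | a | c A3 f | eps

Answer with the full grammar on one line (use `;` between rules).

Nullable nonterminals: {A3}.
ε ∉ L(G), so no ε-production is kept.
Add the nullable-subset variants: A3 → c A3 f gives c A3 f | c f.

S ::= a | A3 S; A3 ::= b | a | c A3 f | c f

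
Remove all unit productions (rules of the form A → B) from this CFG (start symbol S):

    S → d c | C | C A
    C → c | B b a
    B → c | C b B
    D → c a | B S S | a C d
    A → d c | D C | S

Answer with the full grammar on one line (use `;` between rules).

Unit pairs: A ⇒* {C, S}; S ⇒* {C}.
For every A with A ⇒* B via unit rules, add B's non-unit alternatives to A; then delete every rule of the form X → Y.

S → c | B b a | d c | C A; C → c | B b a; B → c | C b B; D → c a | B S S | a C d; A → c | B b a | d c | C A | D C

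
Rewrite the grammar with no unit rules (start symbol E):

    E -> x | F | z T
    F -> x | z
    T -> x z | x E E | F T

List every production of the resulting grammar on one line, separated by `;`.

E -> x | z T | z; F -> x | z; T -> x z | x E E | F T

Unit pairs: E ⇒* {F}.
For every A with A ⇒* B via unit rules, add B's non-unit alternatives to A; then delete every rule of the form X → Y.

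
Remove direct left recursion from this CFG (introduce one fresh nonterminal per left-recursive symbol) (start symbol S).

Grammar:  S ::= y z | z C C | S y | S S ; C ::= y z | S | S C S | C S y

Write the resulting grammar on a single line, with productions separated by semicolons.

Left recursion appears on S, C.
For S: α = {y, S}, β = {y z, z C C}. Rewrite as S → β S' and S' → α S' | ε.
For C: α = {S y}, β = {y z, S, S C S}. Rewrite as C → β C' and C' → α C' | ε.

S ::= y z S' | z C C S'; C ::= y z C' | S C' | S C S C'; S' ::= y S' | S S' | ε; C' ::= S y C' | ε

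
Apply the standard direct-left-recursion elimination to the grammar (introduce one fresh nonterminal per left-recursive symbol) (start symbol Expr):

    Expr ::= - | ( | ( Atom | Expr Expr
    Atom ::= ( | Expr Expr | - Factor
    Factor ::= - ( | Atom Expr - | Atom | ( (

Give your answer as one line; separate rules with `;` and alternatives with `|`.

Left recursion appears on Expr.
For Expr: α = {Expr}, β = {-, (, ( Atom}. Rewrite as Expr → β Expr1 and Expr1 → α Expr1 | ε.

Expr ::= - Expr1 | ( Expr1 | ( Atom Expr1; Atom ::= ( | Expr Expr | - Factor; Factor ::= - ( | Atom Expr - | Atom | ( (; Expr1 ::= Expr Expr1 | ε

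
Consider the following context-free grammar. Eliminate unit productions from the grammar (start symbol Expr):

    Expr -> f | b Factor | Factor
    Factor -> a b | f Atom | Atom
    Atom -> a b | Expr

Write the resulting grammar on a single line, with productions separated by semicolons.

Expr -> a b | f Atom | f | b Factor; Factor -> a b | f Atom | f | b Factor; Atom -> a b | f Atom | f | b Factor

Unit pairs: Atom ⇒* {Expr, Factor}; Expr ⇒* {Atom, Factor}; Factor ⇒* {Atom, Expr}.
For each unit pair (A, B), copy every non-unit production of B to A, then drop all unit productions.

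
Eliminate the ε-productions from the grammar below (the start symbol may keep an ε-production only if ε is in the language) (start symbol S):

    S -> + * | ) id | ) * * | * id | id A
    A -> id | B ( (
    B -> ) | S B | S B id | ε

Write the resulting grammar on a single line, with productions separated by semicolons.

S -> + * | ) id | ) * * | * id | id A; A -> id | B ( ( | ( (; B -> ) | S B | S | S B id | S id

Nullable set = {B}.
ε ∉ L(G), so no ε-production is kept.
Add the nullable-subset variants: A → B ( ( gives B ( ( | ( (. B → S B gives S B | S. B → S B id gives S B id | S id.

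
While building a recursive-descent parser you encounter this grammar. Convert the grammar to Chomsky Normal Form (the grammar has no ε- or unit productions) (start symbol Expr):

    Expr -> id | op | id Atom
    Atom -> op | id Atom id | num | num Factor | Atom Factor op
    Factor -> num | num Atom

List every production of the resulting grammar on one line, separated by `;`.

Introduce a nonterminal for each terminal appearing in a rule of length ≥ 2: X1 → id, X2 → num, X3 → op.
Binarize each right-hand side of length ≥ 3 by chaining fresh nonterminals (Y1, Y2, …): affected rules were Atom → X1 Atom X1; Atom → Atom Factor X3.

Expr -> id | op | X1 Atom; Atom -> op | X1 Y1 | num | X2 Factor | Atom Y2; Factor -> num | X2 Atom; X1 -> id; X2 -> num; X3 -> op; Y1 -> Atom X1; Y2 -> Factor X3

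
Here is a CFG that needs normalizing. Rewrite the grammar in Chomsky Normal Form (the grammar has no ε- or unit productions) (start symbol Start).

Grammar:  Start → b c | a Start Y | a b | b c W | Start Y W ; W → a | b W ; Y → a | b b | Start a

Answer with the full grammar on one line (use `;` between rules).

Introduce a nonterminal for each terminal appearing in a rule of length ≥ 2: X1 → b, X2 → c, X3 → a.
Binarize each right-hand side of length ≥ 3 by chaining fresh nonterminals (Y1, Y2, …): affected rules were Start → X3 Start Y; Start → X1 X2 W; Start → Start Y W.

Start → X1 X2 | X3 Y1 | X3 X1 | X1 Y2 | Start Y3; W → a | X1 W; Y → a | X1 X1 | Start X3; X1 → b; X2 → c; X3 → a; Y1 → Start Y; Y2 → X2 W; Y3 → Y W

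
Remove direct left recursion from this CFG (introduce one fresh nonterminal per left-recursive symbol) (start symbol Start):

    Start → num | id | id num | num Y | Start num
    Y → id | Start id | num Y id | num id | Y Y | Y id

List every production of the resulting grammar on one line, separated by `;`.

Start → num Start1 | id Start1 | id num Start1 | num Y Start1; Y → id Y1 | Start id Y1 | num Y id Y1 | num id Y1; Start1 → num Start1 | ε; Y1 → Y Y1 | id Y1 | ε

Directly left-recursive nonterminals: Start, Y.
For Start: α = {num}, β = {num, id, id num, num Y}. Rewrite as Start → β Start1 and Start1 → α Start1 | ε.
For Y: α = {Y, id}, β = {id, Start id, num Y id, num id}. Rewrite as Y → β Y1 and Y1 → α Y1 | ε.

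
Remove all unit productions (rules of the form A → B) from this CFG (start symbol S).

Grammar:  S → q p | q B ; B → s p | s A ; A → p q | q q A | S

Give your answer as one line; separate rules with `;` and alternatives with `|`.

Unit pairs: A ⇒* {S}.
Replace each nonterminal's rules with the union of the non-unit rules of every nonterminal it unit-derives.

S → q p | q B; B → s p | s A; A → q p | q B | p q | q q A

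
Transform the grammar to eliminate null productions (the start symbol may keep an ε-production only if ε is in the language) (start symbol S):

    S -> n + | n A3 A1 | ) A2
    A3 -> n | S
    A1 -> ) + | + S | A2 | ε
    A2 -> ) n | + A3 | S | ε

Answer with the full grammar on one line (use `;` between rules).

The nullable symbols are {A1, A2}.
ε ∉ L(G), so no ε-production is kept.
Expand every rule over subsets of its nullable positions: S → n A3 A1 gives n A3 A1 | n A3. S → ) A2 gives ) A2 | ).

S -> n + | n A3 A1 | n A3 | ) A2 | ); A3 -> n | S; A1 -> ) + | + S | A2; A2 -> ) n | + A3 | S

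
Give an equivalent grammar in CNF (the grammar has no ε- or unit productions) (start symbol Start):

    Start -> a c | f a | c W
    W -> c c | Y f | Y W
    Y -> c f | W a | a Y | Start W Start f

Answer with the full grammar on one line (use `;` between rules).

Start -> X1 X2 | X3 X1 | X2 W; W -> X2 X2 | Y X3 | Y W; Y -> X2 X3 | W X1 | X1 Y | Start Y1; X1 -> a; X2 -> c; X3 -> f; Y1 -> W Y2; Y2 -> Start X3

Introduce a nonterminal for each terminal appearing in a rule of length ≥ 2: X1 → a, X2 → c, X3 → f.
Binarize each right-hand side of length ≥ 3 by chaining fresh nonterminals (Y1, Y2, …): affected rules were Y → Start W Start X3.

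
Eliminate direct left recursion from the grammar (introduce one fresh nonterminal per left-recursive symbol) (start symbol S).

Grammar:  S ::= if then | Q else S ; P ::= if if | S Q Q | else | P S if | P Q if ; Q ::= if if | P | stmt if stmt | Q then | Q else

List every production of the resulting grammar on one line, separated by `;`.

P, Q are directly left-recursive.
For P: α = {S if, Q if}, β = {if if, S Q Q, else}. Rewrite as P → β P' and P' → α P' | ε.
For Q: α = {then, else}, β = {if if, P, stmt if stmt}. Rewrite as Q → β Q' and Q' → α Q' | ε.

S ::= if then | Q else S; P ::= if if P' | S Q Q P' | else P'; Q ::= if if Q' | P Q' | stmt if stmt Q'; P' ::= S if P' | Q if P' | ε; Q' ::= then Q' | else Q' | ε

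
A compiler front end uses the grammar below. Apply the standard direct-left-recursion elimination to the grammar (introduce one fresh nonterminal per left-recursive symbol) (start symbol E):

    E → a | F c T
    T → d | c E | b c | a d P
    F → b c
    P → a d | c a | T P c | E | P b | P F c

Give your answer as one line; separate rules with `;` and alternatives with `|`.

Directly left-recursive nonterminal: P.
For P: α = {b, F c}, β = {a d, c a, T P c, E}. Rewrite as P → β P' and P' → α P' | ε.

E → a | F c T; T → d | c E | b c | a d P; F → b c; P → a d P' | c a P' | T P c P' | E P'; P' → b P' | F c P' | eps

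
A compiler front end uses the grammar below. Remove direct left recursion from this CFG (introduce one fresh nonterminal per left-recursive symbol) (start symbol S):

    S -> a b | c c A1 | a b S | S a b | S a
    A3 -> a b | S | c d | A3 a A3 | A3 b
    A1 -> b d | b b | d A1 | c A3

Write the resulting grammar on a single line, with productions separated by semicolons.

S -> a b S' | c c A1 S' | a b S S'; A3 -> a b A3' | S A3' | c d A3'; A1 -> b d | b b | d A1 | c A3; S' -> a b S' | a S' | ε; A3' -> a A3 A3' | b A3' | ε

Directly left-recursive nonterminals: S, A3.
For S: α = {a b, a}, β = {a b, c c A1, a b S}. Rewrite as S → β S' and S' → α S' | ε.
For A3: α = {a A3, b}, β = {a b, S, c d}. Rewrite as A3 → β A3' and A3' → α A3' | ε.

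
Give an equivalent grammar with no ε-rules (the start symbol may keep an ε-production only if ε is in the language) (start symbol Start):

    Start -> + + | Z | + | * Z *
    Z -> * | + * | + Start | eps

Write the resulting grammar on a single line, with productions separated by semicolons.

Nullable nonterminals: {Start, Z}.
ε ∈ L(G) since Start is nullable, so keep Start → ε.
For each production, add variants omitting each subset of nullable occurrences: Start → * Z * gives * Z * | * *. Z → + Start gives + Start | +.

Start -> + + | Z | + | * Z * | * * | ε; Z -> * | + * | + Start | +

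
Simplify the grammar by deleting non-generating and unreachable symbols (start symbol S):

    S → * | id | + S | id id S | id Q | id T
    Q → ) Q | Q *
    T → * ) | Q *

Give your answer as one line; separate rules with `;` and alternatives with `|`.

S → * | id | + S | id id S | id T; T → * )

Generating nonterminals: {S, T}.
Reachable from S after that: {S, T}.
Removed useless symbols: {Q} and every production mentioning them.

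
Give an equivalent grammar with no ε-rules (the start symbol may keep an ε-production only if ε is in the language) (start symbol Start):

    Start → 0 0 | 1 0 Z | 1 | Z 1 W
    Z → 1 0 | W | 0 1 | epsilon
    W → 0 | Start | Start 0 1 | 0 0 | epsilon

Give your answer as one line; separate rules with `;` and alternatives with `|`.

Nullable set = {W, Z}.
ε ∉ L(G), so no ε-production is kept.
For each production, add variants omitting each subset of nullable occurrences: Start → 1 0 Z gives 1 0 Z | 1 0. Start → Z 1 W gives Z 1 W | Z 1 | 1 W.

Start → 0 0 | 1 0 Z | 1 0 | 1 | Z 1 W | Z 1 | 1 W; Z → 1 0 | W | 0 1; W → 0 | Start | Start 0 1 | 0 0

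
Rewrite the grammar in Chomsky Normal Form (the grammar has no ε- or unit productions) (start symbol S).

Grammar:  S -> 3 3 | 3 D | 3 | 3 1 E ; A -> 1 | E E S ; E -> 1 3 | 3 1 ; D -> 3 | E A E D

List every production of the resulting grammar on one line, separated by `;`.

S -> X1 X1 | X1 D | 3 | X1 Y1; A -> 1 | E Y2; E -> X2 X1 | X1 X2; D -> 3 | E Y3; X1 -> 3; X2 -> 1; Y1 -> X2 E; Y2 -> E S; Y3 -> A Y4; Y4 -> E D

Introduce a nonterminal for each terminal appearing in a rule of length ≥ 2: X1 → 3, X2 → 1.
Binarize each right-hand side of length ≥ 3 by chaining fresh nonterminals (Y1, Y2, …): affected rules were S → X1 X2 E; A → E E S; D → E A E D.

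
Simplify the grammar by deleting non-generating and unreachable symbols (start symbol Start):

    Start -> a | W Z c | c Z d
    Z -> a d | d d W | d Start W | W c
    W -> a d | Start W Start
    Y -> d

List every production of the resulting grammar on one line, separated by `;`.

Generating nonterminals: {Start, W, Y, Z}.
Reachable from Start after that: {Start, W, Z}.
Removed useless symbols: {Y} and every production mentioning them.

Start -> a | W Z c | c Z d; Z -> a d | d d W | d Start W | W c; W -> a d | Start W Start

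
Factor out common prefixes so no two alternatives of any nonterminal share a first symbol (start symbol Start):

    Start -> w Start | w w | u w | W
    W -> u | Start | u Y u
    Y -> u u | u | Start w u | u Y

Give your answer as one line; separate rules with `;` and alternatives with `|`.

Start -> u w | W | w Start1; W -> Start | u W1; Y -> Start w u | u Y1; Start1 -> Start | w; W1 -> eps | Y u; Y1 -> u | eps | Y

Start has alternatives sharing prefix 'w': factor to Start → w Start1 with Start1 → Start | w.
W has alternatives sharing prefix 'u': factor to W → u W1 with W1 → ε | Y u.
Y has alternatives sharing prefix 'u': factor to Y → u Y1 with Y1 → u | ε | Y.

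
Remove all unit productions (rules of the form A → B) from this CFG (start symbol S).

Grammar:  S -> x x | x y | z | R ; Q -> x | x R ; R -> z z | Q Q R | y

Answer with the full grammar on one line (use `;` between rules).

S -> x x | x y | z | z z | Q Q R | y; Q -> x | x R; R -> z z | Q Q R | y

Unit pairs: S ⇒* {R}.
For each unit pair (A, B), copy every non-unit production of B to A, then drop all unit productions.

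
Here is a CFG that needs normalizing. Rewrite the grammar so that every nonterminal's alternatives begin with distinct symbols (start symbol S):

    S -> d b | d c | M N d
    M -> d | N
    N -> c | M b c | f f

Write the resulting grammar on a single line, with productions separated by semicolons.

S -> M N d | d S'; M -> d | N; N -> c | M b c | f f; S' -> b | c

S has alternatives sharing prefix 'd': factor to S → d S' with S' → b | c.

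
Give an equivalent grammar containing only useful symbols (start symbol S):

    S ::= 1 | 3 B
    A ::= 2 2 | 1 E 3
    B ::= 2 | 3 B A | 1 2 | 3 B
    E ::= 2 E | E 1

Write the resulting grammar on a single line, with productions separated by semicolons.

Generating nonterminals: {A, B, S}.
Reachable from S after that: {A, B, S}.
Removed useless symbols: {E} and every production mentioning them.

S ::= 1 | 3 B; A ::= 2 2; B ::= 2 | 3 B A | 1 2 | 3 B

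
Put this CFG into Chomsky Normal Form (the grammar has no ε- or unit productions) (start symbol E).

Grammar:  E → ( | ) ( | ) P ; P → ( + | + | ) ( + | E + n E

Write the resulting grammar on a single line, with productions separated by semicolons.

E → ( | X1 X2 | X1 P; P → X2 X3 | + | X1 Y1 | E Y2; X1 → ); X2 → (; X3 → +; X4 → n; Y1 → X2 X3; Y2 → X3 Y3; Y3 → X4 E

Introduce a nonterminal for each terminal appearing in a rule of length ≥ 2: X1 → ), X2 → (, X3 → +, X4 → n.
Binarize each right-hand side of length ≥ 3 by chaining fresh nonterminals (Y1, Y2, …): affected rules were P → X1 X2 X3; P → E X3 X4 E.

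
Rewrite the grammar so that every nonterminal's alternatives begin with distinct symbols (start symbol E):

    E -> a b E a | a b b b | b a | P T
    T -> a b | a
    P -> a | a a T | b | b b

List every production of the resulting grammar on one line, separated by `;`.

E -> b a | P T | a b E'; T -> a T'; P -> a P' | b P''; E' -> E a | b b; T' -> b | ε; P' -> ε | a T; P'' -> ε | b

E has alternatives sharing prefix 'a b': factor to E → a b E' with E' → E a | b b.
T has alternatives sharing prefix 'a': factor to T → a T' with T' → b | ε.
P has alternatives sharing prefix 'a': factor to P → a P' with P' → ε | a T.
P has alternatives sharing prefix 'b': factor to P → b P'' with P'' → ε | b.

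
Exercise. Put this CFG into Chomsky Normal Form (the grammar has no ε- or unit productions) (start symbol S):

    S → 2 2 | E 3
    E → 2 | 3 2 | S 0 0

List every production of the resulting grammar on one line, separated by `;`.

S → X1 X1 | E X2; E → 2 | X2 X1 | S Y1; X1 → 2; X2 → 3; X3 → 0; Y1 → X3 X3

Introduce a nonterminal for each terminal appearing in a rule of length ≥ 2: X1 → 2, X2 → 3, X3 → 0.
Binarize each right-hand side of length ≥ 3 by chaining fresh nonterminals (Y1, Y2, …): affected rules were E → S X3 X3.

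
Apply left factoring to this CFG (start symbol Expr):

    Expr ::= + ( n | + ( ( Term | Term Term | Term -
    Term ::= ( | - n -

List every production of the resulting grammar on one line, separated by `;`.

Expr ::= + ( Expr1 | Term Expr2; Term ::= ( | - n -; Expr1 ::= n | ( Term; Expr2 ::= Term | -

Expr has alternatives sharing prefix '+ (': factor to Expr → + ( Expr1 with Expr1 → n | ( Term.
Expr has alternatives sharing prefix 'Term': factor to Expr → Term Expr2 with Expr2 → Term | -.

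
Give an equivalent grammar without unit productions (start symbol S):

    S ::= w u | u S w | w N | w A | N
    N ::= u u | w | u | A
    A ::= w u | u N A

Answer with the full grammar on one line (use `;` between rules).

S ::= w u | u S w | w N | w A | u u | w | u | u N A; N ::= u u | w | u | w u | u N A; A ::= w u | u N A

Unit pairs: N ⇒* {A}; S ⇒* {A, N}.
For every A with A ⇒* B via unit rules, add B's non-unit alternatives to A; then delete every rule of the form X → Y.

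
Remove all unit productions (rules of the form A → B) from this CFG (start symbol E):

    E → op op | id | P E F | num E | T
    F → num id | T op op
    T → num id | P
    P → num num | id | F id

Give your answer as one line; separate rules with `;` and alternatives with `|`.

Unit pairs: E ⇒* {P, T}; T ⇒* {P}.
For every A with A ⇒* B via unit rules, add B's non-unit alternatives to A; then delete every rule of the form X → Y.

E → op op | id | P E F | num E | num num | F id | num id; F → num id | T op op; T → num num | id | F id | num id; P → num num | id | F id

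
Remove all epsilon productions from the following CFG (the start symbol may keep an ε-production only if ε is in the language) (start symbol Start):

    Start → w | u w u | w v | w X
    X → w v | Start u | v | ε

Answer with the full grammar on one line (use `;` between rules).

The nullable symbols are {X}.
ε ∉ L(G), so no ε-production is kept.

Start → w | u w u | w v | w X; X → w v | Start u | v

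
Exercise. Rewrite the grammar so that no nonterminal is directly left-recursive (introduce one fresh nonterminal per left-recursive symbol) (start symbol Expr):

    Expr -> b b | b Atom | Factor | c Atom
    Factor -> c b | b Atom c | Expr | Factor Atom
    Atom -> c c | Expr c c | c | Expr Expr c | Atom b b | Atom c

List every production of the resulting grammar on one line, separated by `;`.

Expr -> b b | b Atom | Factor | c Atom; Factor -> c b Factor1 | b Atom c Factor1 | Expr Factor1; Atom -> c c Atom1 | Expr c c Atom1 | c Atom1 | Expr Expr c Atom1; Factor1 -> Atom Factor1 | epsilon; Atom1 -> b b Atom1 | c Atom1 | epsilon

Directly left-recursive nonterminals: Factor, Atom.
For Factor: α = {Atom}, β = {c b, b Atom c, Expr}. Rewrite as Factor → β Factor1 and Factor1 → α Factor1 | ε.
For Atom: α = {b b, c}, β = {c c, Expr c c, c, Expr Expr c}. Rewrite as Atom → β Atom1 and Atom1 → α Atom1 | ε.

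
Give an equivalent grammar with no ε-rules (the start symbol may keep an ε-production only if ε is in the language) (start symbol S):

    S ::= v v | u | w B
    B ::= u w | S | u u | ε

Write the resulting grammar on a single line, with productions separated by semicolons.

S ::= v v | u | w B | w; B ::= u w | S | u u

The nullable symbols are {B}.
ε ∉ L(G), so no ε-production is kept.
For each production, add variants omitting each subset of nullable occurrences: S → w B gives w B | w.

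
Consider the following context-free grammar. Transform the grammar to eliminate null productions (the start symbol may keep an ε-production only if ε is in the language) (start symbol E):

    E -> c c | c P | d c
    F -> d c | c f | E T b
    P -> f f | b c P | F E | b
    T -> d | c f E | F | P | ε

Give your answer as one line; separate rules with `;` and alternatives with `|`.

E -> c c | c P | d c; F -> d c | c f | E T b | E b; P -> f f | b c P | F E | b; T -> d | c f E | F | P

Nullable set = {T}.
ε ∉ L(G), so no ε-production is kept.
Add the nullable-subset variants: F → E T b gives E T b | E b.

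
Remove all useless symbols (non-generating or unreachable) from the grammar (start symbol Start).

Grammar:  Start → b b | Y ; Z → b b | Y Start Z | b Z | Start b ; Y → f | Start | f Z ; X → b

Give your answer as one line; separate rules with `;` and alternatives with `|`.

Generating nonterminals: {Start, X, Y, Z}.
Reachable from Start after that: {Start, Y, Z}.
Removed useless symbols: {X} and every production mentioning them.

Start → b b | Y; Z → b b | Y Start Z | b Z | Start b; Y → f | Start | f Z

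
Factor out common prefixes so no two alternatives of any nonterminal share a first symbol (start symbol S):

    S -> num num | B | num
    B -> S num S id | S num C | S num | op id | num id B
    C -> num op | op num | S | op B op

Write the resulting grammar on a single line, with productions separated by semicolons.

S -> B | num S'; B -> op id | num id B | S num B'; C -> num op | S | op C'; S' -> num | ε; B' -> S id | C | ε; C' -> num | B op

S has alternatives sharing prefix 'num': factor to S → num S' with S' → num | ε.
B has alternatives sharing prefix 'S num': factor to B → S num B' with B' → S id | C | ε.
C has alternatives sharing prefix 'op': factor to C → op C' with C' → num | B op.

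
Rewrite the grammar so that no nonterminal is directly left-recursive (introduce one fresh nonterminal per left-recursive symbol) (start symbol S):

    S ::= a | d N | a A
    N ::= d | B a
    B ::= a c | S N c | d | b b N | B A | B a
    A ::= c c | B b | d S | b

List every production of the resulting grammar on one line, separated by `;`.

S ::= a | d N | a A; N ::= d | B a; B ::= a c B' | S N c B' | d B' | b b N B'; A ::= c c | B b | d S | b; B' ::= A B' | a B' | ε

B is directly left-recursive.
For B: α = {A, a}, β = {a c, S N c, d, b b N}. Rewrite as B → β B' and B' → α B' | ε.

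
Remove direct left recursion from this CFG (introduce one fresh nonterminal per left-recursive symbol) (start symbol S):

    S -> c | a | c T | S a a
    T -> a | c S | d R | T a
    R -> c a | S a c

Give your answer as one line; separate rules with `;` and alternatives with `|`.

S -> c S' | a S' | c T S'; T -> a T' | c S T' | d R T'; R -> c a | S a c; S' -> a a S' | epsilon; T' -> a T' | epsilon

S, T are directly left-recursive.
For S: α = {a a}, β = {c, a, c T}. Rewrite as S → β S' and S' → α S' | ε.
For T: α = {a}, β = {a, c S, d R}. Rewrite as T → β T' and T' → α T' | ε.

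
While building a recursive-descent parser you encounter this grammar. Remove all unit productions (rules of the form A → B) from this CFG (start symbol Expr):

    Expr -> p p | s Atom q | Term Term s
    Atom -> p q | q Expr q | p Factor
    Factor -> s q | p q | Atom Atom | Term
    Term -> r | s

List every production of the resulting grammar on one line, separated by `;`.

Unit pairs: Factor ⇒* {Term}.
For each unit pair (A, B), copy every non-unit production of B to A, then drop all unit productions.

Expr -> p p | s Atom q | Term Term s; Atom -> p q | q Expr q | p Factor; Factor -> r | s | s q | p q | Atom Atom; Term -> r | s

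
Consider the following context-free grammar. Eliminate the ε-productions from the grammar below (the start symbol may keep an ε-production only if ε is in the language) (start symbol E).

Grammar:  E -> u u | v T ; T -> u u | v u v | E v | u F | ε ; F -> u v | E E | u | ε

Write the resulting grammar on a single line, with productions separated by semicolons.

E -> u u | v T | v; T -> u u | v u v | E v | u F | u; F -> u v | E E | u

Nullable nonterminals: {F, T}.
ε ∉ L(G), so no ε-production is kept.
Add the nullable-subset variants: E → v T gives v T | v. T → u F gives u F | u.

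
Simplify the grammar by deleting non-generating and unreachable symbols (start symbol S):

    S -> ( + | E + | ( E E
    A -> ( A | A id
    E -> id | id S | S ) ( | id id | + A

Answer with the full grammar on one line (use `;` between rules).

S -> ( + | E + | ( E E; E -> id | id S | S ) ( | id id

Generating nonterminals: {E, S}.
Reachable from S after that: {E, S}.
Removed useless symbols: {A} and every production mentioning them.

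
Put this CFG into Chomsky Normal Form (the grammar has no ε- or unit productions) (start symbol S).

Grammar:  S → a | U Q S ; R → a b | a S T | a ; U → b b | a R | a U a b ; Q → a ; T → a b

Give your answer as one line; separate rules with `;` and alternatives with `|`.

S → a | U Y1; R → X1 X2 | X1 Y2 | a; U → X2 X2 | X1 R | X1 Y3; Q → a; T → X1 X2; X1 → a; X2 → b; Y1 → Q S; Y2 → S T; Y3 → U Y4; Y4 → X1 X2

Introduce a nonterminal for each terminal appearing in a rule of length ≥ 2: X1 → a, X2 → b.
Binarize each right-hand side of length ≥ 3 by chaining fresh nonterminals (Y1, Y2, …): affected rules were S → U Q S; R → X1 S T; U → X1 U X1 X2.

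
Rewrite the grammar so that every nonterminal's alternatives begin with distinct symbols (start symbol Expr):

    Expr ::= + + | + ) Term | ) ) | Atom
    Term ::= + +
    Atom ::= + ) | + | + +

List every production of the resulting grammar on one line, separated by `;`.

Expr ::= ) ) | Atom | + Expr1; Term ::= + +; Atom ::= + Atom1; Expr1 ::= + | ) Term; Atom1 ::= ) | ε | +

Expr has alternatives sharing prefix '+': factor to Expr → + Expr1 with Expr1 → + | ) Term.
Atom has alternatives sharing prefix '+': factor to Atom → + Atom1 with Atom1 → ) | ε | +.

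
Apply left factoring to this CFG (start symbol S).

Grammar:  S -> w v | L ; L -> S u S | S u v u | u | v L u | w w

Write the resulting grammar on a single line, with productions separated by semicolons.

S -> w v | L; L -> u | v L u | w w | S u L'; L' -> S | v u

L has alternatives sharing prefix 'S u': factor to L → S u L' with L' → S | v u.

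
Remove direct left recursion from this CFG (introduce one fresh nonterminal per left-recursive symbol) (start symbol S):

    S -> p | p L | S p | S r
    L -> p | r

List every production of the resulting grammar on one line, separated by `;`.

S is directly left-recursive.
For S: α = {p, r}, β = {p, p L}. Rewrite as S → β S' and S' → α S' | ε.

S -> p S' | p L S'; L -> p | r; S' -> p S' | r S' | ε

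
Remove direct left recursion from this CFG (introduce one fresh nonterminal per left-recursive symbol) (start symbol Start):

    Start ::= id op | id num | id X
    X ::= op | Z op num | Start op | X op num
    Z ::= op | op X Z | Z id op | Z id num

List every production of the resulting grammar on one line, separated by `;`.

Directly left-recursive nonterminals: X, Z.
For X: α = {op num}, β = {op, Z op num, Start op}. Rewrite as X → β X1 and X1 → α X1 | ε.
For Z: α = {id op, id num}, β = {op, op X Z}. Rewrite as Z → β Z1 and Z1 → α Z1 | ε.

Start ::= id op | id num | id X; X ::= op X1 | Z op num X1 | Start op X1; Z ::= op Z1 | op X Z Z1; X1 ::= op num X1 | ε; Z1 ::= id op Z1 | id num Z1 | ε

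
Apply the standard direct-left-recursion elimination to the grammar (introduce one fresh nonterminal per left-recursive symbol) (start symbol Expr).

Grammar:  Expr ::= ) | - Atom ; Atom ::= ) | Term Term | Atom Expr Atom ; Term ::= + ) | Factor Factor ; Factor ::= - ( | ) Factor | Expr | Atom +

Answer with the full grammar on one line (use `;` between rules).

Directly left-recursive nonterminal: Atom.
For Atom: α = {Expr Atom}, β = {), Term Term}. Rewrite as Atom → β Atom1 and Atom1 → α Atom1 | ε.

Expr ::= ) | - Atom; Atom ::= ) Atom1 | Term Term Atom1; Term ::= + ) | Factor Factor; Factor ::= - ( | ) Factor | Expr | Atom +; Atom1 ::= Expr Atom Atom1 | ε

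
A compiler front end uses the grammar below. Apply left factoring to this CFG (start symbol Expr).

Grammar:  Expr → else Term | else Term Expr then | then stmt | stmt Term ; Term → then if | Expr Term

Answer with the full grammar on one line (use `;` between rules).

Expr has alternatives sharing prefix 'else Term': factor to Expr → else Term Expr1 with Expr1 → ε | Expr then.

Expr → then stmt | stmt Term | else Term Expr1; Term → then if | Expr Term; Expr1 → ε | Expr then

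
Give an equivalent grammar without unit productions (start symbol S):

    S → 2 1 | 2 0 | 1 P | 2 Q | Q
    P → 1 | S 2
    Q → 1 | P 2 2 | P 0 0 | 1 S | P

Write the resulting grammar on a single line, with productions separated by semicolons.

Unit pairs: Q ⇒* {P}; S ⇒* {P, Q}.
For every A with A ⇒* B via unit rules, add B's non-unit alternatives to A; then delete every rule of the form X → Y.

S → 2 1 | 2 0 | 1 P | 2 Q | 1 | S 2 | P 2 2 | P 0 0 | 1 S; P → 1 | S 2; Q → 1 | S 2 | P 2 2 | P 0 0 | 1 S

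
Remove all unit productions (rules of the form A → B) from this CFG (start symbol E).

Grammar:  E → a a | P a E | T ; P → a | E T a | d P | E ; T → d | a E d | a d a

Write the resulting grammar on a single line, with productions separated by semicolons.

E → a a | P a E | d | a E d | a d a; P → a a | P a E | a | E T a | d P | d | a E d | a d a; T → d | a E d | a d a

Unit pairs: E ⇒* {T}; P ⇒* {E, T}.
For each unit pair (A, B), copy every non-unit production of B to A, then drop all unit productions.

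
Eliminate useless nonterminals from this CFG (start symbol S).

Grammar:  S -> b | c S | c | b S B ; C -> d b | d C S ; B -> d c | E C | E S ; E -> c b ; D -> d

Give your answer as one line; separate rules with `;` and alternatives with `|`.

Generating nonterminals: {B, C, D, E, S}.
Reachable from S after that: {B, C, E, S}.
Removed useless symbols: {D} and every production mentioning them.

S -> b | c S | c | b S B; C -> d b | d C S; B -> d c | E C | E S; E -> c b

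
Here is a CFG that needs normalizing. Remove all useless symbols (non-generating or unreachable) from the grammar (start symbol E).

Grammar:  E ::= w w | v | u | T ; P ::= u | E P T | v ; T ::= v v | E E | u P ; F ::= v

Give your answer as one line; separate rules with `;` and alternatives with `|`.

Generating nonterminals: {E, F, P, T}.
Reachable from E after that: {E, P, T}.
Removed useless symbols: {F} and every production mentioning them.

E ::= w w | v | u | T; P ::= u | E P T | v; T ::= v v | E E | u P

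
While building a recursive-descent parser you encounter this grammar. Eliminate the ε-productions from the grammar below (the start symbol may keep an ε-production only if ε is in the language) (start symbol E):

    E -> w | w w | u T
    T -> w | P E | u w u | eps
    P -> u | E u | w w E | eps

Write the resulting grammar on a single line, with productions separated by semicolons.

E -> w | w w | u T | u; T -> w | P E | E | u w u; P -> u | E u | w w E

The nullable symbols are {P, T}.
ε ∉ L(G), so no ε-production is kept.
Add the nullable-subset variants: E → u T gives u T | u. T → P E gives P E | E.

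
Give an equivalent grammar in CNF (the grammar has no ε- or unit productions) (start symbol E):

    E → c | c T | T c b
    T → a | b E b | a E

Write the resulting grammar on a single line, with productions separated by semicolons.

Introduce a nonterminal for each terminal appearing in a rule of length ≥ 2: X1 → c, X2 → b, X3 → a.
Binarize each right-hand side of length ≥ 3 by chaining fresh nonterminals (Y1, Y2, …): affected rules were E → T X1 X2; T → X2 E X2.

E → c | X1 T | T Y1; T → a | X2 Y2 | X3 E; X1 → c; X2 → b; X3 → a; Y1 → X1 X2; Y2 → E X2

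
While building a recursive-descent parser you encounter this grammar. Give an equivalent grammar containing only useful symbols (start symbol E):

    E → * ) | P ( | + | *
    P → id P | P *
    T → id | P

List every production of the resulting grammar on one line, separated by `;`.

Generating nonterminals: {E, T}.
Reachable from E after that: {E}.
Removed useless symbols: {P, T} and every production mentioning them.

E → * ) | + | *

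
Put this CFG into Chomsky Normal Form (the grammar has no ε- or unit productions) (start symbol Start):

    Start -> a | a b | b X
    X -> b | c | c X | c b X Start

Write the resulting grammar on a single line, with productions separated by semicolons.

Introduce a nonterminal for each terminal appearing in a rule of length ≥ 2: X1 → a, X2 → b, X3 → c.
Binarize each right-hand side of length ≥ 3 by chaining fresh nonterminals (Y1, Y2, …): affected rules were X → X3 X2 X Start.

Start -> a | X1 X2 | X2 X; X -> b | c | X3 X | X3 Y1; X1 -> a; X2 -> b; X3 -> c; Y1 -> X2 Y2; Y2 -> X Start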